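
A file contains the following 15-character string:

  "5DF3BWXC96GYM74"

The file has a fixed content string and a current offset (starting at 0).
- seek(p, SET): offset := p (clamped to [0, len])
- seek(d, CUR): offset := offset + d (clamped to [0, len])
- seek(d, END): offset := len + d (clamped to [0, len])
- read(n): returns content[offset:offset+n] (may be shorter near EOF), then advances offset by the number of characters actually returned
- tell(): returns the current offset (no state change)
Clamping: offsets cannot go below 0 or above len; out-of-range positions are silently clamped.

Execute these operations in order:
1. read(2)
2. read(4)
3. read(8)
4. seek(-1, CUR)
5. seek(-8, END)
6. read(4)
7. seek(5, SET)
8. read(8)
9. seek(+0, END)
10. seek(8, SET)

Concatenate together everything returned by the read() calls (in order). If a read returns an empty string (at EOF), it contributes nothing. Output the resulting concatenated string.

Answer: 5DF3BWXC96GYM7C96GWXC96GYM

Derivation:
After 1 (read(2)): returned '5D', offset=2
After 2 (read(4)): returned 'F3BW', offset=6
After 3 (read(8)): returned 'XC96GYM7', offset=14
After 4 (seek(-1, CUR)): offset=13
After 5 (seek(-8, END)): offset=7
After 6 (read(4)): returned 'C96G', offset=11
After 7 (seek(5, SET)): offset=5
After 8 (read(8)): returned 'WXC96GYM', offset=13
After 9 (seek(+0, END)): offset=15
After 10 (seek(8, SET)): offset=8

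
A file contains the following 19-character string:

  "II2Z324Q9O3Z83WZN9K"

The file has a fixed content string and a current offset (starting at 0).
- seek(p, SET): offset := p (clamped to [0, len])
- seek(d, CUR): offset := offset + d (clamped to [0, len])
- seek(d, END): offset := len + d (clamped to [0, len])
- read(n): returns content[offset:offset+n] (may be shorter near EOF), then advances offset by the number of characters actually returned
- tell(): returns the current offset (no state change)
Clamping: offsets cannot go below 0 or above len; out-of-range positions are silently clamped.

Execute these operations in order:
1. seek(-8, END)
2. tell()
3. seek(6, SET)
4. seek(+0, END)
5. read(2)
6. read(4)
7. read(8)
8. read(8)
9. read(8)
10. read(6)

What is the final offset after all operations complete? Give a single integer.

After 1 (seek(-8, END)): offset=11
After 2 (tell()): offset=11
After 3 (seek(6, SET)): offset=6
After 4 (seek(+0, END)): offset=19
After 5 (read(2)): returned '', offset=19
After 6 (read(4)): returned '', offset=19
After 7 (read(8)): returned '', offset=19
After 8 (read(8)): returned '', offset=19
After 9 (read(8)): returned '', offset=19
After 10 (read(6)): returned '', offset=19

Answer: 19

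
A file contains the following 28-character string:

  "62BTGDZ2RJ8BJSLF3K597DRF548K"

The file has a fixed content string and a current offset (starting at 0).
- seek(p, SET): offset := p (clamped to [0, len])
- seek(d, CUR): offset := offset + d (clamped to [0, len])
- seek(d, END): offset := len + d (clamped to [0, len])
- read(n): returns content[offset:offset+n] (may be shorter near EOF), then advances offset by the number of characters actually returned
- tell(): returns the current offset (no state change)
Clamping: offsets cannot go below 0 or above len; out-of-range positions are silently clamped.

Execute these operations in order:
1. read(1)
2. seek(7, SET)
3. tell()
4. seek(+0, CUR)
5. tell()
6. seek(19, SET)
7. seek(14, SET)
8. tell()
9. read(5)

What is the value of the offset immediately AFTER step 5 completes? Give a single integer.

Answer: 7

Derivation:
After 1 (read(1)): returned '6', offset=1
After 2 (seek(7, SET)): offset=7
After 3 (tell()): offset=7
After 4 (seek(+0, CUR)): offset=7
After 5 (tell()): offset=7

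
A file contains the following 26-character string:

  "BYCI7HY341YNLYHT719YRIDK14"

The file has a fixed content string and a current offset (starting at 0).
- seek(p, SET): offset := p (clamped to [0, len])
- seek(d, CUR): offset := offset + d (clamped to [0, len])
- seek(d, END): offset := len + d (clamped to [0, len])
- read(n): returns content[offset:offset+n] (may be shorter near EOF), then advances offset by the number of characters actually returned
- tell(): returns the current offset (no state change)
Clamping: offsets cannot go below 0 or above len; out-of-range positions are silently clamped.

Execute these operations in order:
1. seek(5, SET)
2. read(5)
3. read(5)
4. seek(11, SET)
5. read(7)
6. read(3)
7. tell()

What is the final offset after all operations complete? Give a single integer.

After 1 (seek(5, SET)): offset=5
After 2 (read(5)): returned 'HY341', offset=10
After 3 (read(5)): returned 'YNLYH', offset=15
After 4 (seek(11, SET)): offset=11
After 5 (read(7)): returned 'NLYHT71', offset=18
After 6 (read(3)): returned '9YR', offset=21
After 7 (tell()): offset=21

Answer: 21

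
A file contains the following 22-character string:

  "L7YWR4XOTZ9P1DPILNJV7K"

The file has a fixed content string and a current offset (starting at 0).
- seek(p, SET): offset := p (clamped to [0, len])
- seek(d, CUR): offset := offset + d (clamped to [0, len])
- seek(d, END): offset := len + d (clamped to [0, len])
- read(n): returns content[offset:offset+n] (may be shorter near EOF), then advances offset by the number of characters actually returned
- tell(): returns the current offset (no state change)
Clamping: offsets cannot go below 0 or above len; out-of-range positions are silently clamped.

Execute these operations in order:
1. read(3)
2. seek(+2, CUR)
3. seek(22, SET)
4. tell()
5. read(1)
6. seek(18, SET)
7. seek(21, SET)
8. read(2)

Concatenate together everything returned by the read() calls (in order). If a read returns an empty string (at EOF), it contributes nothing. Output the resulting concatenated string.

Answer: L7YK

Derivation:
After 1 (read(3)): returned 'L7Y', offset=3
After 2 (seek(+2, CUR)): offset=5
After 3 (seek(22, SET)): offset=22
After 4 (tell()): offset=22
After 5 (read(1)): returned '', offset=22
After 6 (seek(18, SET)): offset=18
After 7 (seek(21, SET)): offset=21
After 8 (read(2)): returned 'K', offset=22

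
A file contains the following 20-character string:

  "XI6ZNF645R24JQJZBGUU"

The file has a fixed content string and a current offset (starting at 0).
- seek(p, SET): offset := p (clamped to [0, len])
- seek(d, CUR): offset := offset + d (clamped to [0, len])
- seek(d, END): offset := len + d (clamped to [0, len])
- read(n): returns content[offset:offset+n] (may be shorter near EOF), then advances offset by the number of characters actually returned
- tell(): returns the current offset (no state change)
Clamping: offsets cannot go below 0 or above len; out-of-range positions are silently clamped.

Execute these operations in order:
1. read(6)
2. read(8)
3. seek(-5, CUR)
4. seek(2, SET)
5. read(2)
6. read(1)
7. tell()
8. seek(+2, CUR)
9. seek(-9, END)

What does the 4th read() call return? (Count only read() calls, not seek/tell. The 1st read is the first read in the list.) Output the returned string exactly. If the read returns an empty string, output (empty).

Answer: N

Derivation:
After 1 (read(6)): returned 'XI6ZNF', offset=6
After 2 (read(8)): returned '645R24JQ', offset=14
After 3 (seek(-5, CUR)): offset=9
After 4 (seek(2, SET)): offset=2
After 5 (read(2)): returned '6Z', offset=4
After 6 (read(1)): returned 'N', offset=5
After 7 (tell()): offset=5
After 8 (seek(+2, CUR)): offset=7
After 9 (seek(-9, END)): offset=11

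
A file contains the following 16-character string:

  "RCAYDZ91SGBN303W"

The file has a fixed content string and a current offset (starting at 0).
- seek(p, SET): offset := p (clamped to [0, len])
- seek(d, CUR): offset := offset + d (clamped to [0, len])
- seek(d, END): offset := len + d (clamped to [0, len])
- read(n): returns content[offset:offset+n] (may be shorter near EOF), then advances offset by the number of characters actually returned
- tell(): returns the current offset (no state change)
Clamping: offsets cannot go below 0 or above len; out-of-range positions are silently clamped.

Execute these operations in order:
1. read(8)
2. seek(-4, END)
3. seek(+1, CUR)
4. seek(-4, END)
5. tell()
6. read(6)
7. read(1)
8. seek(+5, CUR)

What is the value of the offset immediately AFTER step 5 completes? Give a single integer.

Answer: 12

Derivation:
After 1 (read(8)): returned 'RCAYDZ91', offset=8
After 2 (seek(-4, END)): offset=12
After 3 (seek(+1, CUR)): offset=13
After 4 (seek(-4, END)): offset=12
After 5 (tell()): offset=12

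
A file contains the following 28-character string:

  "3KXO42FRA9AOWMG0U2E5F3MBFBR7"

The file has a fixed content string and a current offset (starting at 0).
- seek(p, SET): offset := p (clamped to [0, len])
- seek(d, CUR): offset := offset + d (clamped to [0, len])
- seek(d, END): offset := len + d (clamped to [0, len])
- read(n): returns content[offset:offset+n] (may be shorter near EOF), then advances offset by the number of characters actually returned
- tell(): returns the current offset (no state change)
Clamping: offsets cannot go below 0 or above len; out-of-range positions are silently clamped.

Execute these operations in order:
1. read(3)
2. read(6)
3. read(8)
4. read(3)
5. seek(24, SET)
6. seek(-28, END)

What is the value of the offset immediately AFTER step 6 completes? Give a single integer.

Answer: 0

Derivation:
After 1 (read(3)): returned '3KX', offset=3
After 2 (read(6)): returned 'O42FRA', offset=9
After 3 (read(8)): returned '9AOWMG0U', offset=17
After 4 (read(3)): returned '2E5', offset=20
After 5 (seek(24, SET)): offset=24
After 6 (seek(-28, END)): offset=0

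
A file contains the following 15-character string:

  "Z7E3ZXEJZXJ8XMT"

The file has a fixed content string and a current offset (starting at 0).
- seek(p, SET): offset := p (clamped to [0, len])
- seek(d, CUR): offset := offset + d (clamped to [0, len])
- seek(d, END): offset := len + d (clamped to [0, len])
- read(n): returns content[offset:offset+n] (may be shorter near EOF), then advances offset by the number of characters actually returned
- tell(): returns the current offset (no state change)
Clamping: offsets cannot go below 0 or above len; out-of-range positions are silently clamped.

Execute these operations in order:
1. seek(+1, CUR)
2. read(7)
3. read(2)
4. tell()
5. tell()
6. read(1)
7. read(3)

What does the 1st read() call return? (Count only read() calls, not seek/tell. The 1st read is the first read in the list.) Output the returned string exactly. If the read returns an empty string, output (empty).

Answer: 7E3ZXEJ

Derivation:
After 1 (seek(+1, CUR)): offset=1
After 2 (read(7)): returned '7E3ZXEJ', offset=8
After 3 (read(2)): returned 'ZX', offset=10
After 4 (tell()): offset=10
After 5 (tell()): offset=10
After 6 (read(1)): returned 'J', offset=11
After 7 (read(3)): returned '8XM', offset=14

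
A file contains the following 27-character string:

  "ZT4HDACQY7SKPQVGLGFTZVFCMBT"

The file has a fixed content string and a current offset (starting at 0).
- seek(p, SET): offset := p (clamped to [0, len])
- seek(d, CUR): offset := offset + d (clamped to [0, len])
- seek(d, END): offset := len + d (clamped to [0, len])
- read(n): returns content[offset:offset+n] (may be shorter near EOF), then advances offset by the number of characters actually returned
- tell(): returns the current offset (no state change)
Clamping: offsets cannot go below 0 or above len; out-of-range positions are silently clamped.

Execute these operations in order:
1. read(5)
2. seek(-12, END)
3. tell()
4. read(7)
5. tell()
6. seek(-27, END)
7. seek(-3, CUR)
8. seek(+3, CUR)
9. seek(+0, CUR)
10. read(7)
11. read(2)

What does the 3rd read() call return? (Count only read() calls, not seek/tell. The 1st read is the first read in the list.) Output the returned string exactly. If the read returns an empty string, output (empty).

Answer: HDACQY7

Derivation:
After 1 (read(5)): returned 'ZT4HD', offset=5
After 2 (seek(-12, END)): offset=15
After 3 (tell()): offset=15
After 4 (read(7)): returned 'GLGFTZV', offset=22
After 5 (tell()): offset=22
After 6 (seek(-27, END)): offset=0
After 7 (seek(-3, CUR)): offset=0
After 8 (seek(+3, CUR)): offset=3
After 9 (seek(+0, CUR)): offset=3
After 10 (read(7)): returned 'HDACQY7', offset=10
After 11 (read(2)): returned 'SK', offset=12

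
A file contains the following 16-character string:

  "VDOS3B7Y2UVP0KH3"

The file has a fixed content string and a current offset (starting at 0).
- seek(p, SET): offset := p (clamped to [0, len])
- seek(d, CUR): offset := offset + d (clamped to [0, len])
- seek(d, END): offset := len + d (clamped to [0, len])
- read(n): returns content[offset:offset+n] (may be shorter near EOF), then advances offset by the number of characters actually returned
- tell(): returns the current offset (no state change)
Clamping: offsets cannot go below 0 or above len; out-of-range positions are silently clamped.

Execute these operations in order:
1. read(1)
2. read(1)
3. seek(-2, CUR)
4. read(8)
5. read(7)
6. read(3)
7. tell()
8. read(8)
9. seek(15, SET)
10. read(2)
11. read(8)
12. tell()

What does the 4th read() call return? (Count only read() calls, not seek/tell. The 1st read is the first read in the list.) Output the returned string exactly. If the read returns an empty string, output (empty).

Answer: 2UVP0KH

Derivation:
After 1 (read(1)): returned 'V', offset=1
After 2 (read(1)): returned 'D', offset=2
After 3 (seek(-2, CUR)): offset=0
After 4 (read(8)): returned 'VDOS3B7Y', offset=8
After 5 (read(7)): returned '2UVP0KH', offset=15
After 6 (read(3)): returned '3', offset=16
After 7 (tell()): offset=16
After 8 (read(8)): returned '', offset=16
After 9 (seek(15, SET)): offset=15
After 10 (read(2)): returned '3', offset=16
After 11 (read(8)): returned '', offset=16
After 12 (tell()): offset=16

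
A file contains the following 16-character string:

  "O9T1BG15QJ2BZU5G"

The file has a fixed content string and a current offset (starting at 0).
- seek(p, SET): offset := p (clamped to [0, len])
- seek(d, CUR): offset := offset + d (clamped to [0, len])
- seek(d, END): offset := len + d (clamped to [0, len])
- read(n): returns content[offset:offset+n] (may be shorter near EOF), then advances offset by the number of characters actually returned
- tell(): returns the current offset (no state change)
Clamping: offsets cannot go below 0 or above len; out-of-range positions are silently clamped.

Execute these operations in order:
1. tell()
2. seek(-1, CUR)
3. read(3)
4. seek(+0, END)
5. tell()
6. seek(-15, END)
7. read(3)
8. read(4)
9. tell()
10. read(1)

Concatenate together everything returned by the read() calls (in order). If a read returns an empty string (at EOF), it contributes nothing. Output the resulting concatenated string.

Answer: O9T9T1BG15Q

Derivation:
After 1 (tell()): offset=0
After 2 (seek(-1, CUR)): offset=0
After 3 (read(3)): returned 'O9T', offset=3
After 4 (seek(+0, END)): offset=16
After 5 (tell()): offset=16
After 6 (seek(-15, END)): offset=1
After 7 (read(3)): returned '9T1', offset=4
After 8 (read(4)): returned 'BG15', offset=8
After 9 (tell()): offset=8
After 10 (read(1)): returned 'Q', offset=9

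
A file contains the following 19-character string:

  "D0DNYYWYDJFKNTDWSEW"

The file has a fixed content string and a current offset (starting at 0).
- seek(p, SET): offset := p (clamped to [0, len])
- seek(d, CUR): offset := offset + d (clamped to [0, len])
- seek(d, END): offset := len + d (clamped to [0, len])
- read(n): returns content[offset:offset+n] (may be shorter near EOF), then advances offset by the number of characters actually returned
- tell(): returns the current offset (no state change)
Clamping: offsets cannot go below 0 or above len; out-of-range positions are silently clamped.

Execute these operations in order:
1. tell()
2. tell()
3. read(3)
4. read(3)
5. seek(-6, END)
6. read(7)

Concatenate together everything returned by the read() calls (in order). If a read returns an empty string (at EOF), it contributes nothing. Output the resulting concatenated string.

Answer: D0DNYYTDWSEW

Derivation:
After 1 (tell()): offset=0
After 2 (tell()): offset=0
After 3 (read(3)): returned 'D0D', offset=3
After 4 (read(3)): returned 'NYY', offset=6
After 5 (seek(-6, END)): offset=13
After 6 (read(7)): returned 'TDWSEW', offset=19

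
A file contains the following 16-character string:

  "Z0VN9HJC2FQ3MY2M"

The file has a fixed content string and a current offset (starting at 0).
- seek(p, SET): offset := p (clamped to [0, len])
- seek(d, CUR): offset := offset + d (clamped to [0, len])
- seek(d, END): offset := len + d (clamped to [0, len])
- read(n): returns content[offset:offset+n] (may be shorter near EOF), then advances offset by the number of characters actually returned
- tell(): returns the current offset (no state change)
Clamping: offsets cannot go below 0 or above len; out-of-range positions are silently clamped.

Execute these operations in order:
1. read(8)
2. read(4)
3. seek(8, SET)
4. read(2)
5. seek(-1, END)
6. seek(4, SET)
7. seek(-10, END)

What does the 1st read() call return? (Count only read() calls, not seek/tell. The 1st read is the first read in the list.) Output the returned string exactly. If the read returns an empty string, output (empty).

Answer: Z0VN9HJC

Derivation:
After 1 (read(8)): returned 'Z0VN9HJC', offset=8
After 2 (read(4)): returned '2FQ3', offset=12
After 3 (seek(8, SET)): offset=8
After 4 (read(2)): returned '2F', offset=10
After 5 (seek(-1, END)): offset=15
After 6 (seek(4, SET)): offset=4
After 7 (seek(-10, END)): offset=6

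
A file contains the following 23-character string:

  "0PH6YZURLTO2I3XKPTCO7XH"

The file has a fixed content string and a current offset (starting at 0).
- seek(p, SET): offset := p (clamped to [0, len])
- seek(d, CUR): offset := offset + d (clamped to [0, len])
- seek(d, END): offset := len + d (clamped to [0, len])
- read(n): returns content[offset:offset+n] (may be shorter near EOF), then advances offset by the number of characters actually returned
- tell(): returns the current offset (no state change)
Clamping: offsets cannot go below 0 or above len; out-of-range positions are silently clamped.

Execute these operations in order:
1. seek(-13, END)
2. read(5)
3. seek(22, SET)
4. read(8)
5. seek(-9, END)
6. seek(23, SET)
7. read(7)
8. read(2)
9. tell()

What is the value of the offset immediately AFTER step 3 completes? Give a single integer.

After 1 (seek(-13, END)): offset=10
After 2 (read(5)): returned 'O2I3X', offset=15
After 3 (seek(22, SET)): offset=22

Answer: 22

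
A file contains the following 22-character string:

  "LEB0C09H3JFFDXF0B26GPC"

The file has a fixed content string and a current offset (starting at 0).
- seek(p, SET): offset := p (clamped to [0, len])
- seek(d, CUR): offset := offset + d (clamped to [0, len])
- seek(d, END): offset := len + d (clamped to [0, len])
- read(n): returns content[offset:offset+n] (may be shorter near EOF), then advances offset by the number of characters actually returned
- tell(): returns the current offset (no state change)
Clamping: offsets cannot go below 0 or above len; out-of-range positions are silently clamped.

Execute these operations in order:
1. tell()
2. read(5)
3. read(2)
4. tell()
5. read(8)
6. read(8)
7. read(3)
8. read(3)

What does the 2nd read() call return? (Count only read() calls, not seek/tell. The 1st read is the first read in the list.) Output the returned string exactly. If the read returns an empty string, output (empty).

Answer: 09

Derivation:
After 1 (tell()): offset=0
After 2 (read(5)): returned 'LEB0C', offset=5
After 3 (read(2)): returned '09', offset=7
After 4 (tell()): offset=7
After 5 (read(8)): returned 'H3JFFDXF', offset=15
After 6 (read(8)): returned '0B26GPC', offset=22
After 7 (read(3)): returned '', offset=22
After 8 (read(3)): returned '', offset=22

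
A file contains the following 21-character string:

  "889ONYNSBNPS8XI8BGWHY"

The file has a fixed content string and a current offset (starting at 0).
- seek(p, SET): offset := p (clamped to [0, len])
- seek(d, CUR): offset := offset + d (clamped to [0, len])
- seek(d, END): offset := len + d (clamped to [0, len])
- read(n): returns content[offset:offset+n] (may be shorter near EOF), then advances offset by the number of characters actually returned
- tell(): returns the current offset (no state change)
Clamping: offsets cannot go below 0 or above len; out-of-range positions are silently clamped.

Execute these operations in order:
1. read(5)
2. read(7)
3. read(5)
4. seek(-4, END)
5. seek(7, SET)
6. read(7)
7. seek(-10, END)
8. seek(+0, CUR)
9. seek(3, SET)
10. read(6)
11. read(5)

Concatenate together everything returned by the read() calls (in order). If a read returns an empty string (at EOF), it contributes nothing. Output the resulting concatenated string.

After 1 (read(5)): returned '889ON', offset=5
After 2 (read(7)): returned 'YNSBNPS', offset=12
After 3 (read(5)): returned '8XI8B', offset=17
After 4 (seek(-4, END)): offset=17
After 5 (seek(7, SET)): offset=7
After 6 (read(7)): returned 'SBNPS8X', offset=14
After 7 (seek(-10, END)): offset=11
After 8 (seek(+0, CUR)): offset=11
After 9 (seek(3, SET)): offset=3
After 10 (read(6)): returned 'ONYNSB', offset=9
After 11 (read(5)): returned 'NPS8X', offset=14

Answer: 889ONYNSBNPS8XI8BSBNPS8XONYNSBNPS8X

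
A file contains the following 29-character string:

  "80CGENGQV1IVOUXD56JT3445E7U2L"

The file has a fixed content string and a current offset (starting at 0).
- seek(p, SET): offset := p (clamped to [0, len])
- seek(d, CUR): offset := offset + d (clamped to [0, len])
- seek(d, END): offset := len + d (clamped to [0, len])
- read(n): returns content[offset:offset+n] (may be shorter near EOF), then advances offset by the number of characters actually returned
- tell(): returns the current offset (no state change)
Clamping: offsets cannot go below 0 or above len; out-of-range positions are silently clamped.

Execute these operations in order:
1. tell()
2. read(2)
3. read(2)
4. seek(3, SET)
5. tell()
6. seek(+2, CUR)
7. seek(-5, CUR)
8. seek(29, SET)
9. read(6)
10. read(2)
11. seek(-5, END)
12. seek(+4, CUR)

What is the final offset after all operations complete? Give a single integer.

Answer: 28

Derivation:
After 1 (tell()): offset=0
After 2 (read(2)): returned '80', offset=2
After 3 (read(2)): returned 'CG', offset=4
After 4 (seek(3, SET)): offset=3
After 5 (tell()): offset=3
After 6 (seek(+2, CUR)): offset=5
After 7 (seek(-5, CUR)): offset=0
After 8 (seek(29, SET)): offset=29
After 9 (read(6)): returned '', offset=29
After 10 (read(2)): returned '', offset=29
After 11 (seek(-5, END)): offset=24
After 12 (seek(+4, CUR)): offset=28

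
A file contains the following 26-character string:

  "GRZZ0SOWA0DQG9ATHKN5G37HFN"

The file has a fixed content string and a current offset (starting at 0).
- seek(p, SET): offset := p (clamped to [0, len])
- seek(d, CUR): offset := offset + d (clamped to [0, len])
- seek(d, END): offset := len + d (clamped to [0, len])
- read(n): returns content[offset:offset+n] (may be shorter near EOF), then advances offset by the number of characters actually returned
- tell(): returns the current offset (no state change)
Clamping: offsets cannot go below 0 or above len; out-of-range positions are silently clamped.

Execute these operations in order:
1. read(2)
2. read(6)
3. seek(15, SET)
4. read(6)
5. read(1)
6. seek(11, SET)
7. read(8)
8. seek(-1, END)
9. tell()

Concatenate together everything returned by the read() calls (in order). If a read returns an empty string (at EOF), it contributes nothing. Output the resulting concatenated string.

Answer: GRZZ0SOWTHKN5G3QG9ATHKN

Derivation:
After 1 (read(2)): returned 'GR', offset=2
After 2 (read(6)): returned 'ZZ0SOW', offset=8
After 3 (seek(15, SET)): offset=15
After 4 (read(6)): returned 'THKN5G', offset=21
After 5 (read(1)): returned '3', offset=22
After 6 (seek(11, SET)): offset=11
After 7 (read(8)): returned 'QG9ATHKN', offset=19
After 8 (seek(-1, END)): offset=25
After 9 (tell()): offset=25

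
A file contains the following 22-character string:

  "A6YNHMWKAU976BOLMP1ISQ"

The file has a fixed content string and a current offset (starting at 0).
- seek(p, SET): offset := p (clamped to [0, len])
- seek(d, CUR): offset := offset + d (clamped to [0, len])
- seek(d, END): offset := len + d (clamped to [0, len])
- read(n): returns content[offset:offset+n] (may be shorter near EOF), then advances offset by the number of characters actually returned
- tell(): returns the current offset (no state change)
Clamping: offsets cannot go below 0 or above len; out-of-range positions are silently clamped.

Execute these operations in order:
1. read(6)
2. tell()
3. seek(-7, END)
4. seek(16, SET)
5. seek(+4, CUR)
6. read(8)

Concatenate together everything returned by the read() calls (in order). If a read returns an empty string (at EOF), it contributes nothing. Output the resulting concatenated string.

After 1 (read(6)): returned 'A6YNHM', offset=6
After 2 (tell()): offset=6
After 3 (seek(-7, END)): offset=15
After 4 (seek(16, SET)): offset=16
After 5 (seek(+4, CUR)): offset=20
After 6 (read(8)): returned 'SQ', offset=22

Answer: A6YNHMSQ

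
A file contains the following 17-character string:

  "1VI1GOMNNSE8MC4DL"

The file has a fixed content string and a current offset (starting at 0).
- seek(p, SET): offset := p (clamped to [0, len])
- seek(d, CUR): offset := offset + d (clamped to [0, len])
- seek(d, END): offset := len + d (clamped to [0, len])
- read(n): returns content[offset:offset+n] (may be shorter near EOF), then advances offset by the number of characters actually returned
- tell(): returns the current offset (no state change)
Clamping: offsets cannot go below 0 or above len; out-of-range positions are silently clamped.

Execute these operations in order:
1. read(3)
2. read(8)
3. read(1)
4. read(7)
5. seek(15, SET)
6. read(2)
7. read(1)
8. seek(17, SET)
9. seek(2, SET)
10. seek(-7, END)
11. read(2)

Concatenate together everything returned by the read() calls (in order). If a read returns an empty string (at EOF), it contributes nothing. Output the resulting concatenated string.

Answer: 1VI1GOMNNSE8MC4DLDLE8

Derivation:
After 1 (read(3)): returned '1VI', offset=3
After 2 (read(8)): returned '1GOMNNSE', offset=11
After 3 (read(1)): returned '8', offset=12
After 4 (read(7)): returned 'MC4DL', offset=17
After 5 (seek(15, SET)): offset=15
After 6 (read(2)): returned 'DL', offset=17
After 7 (read(1)): returned '', offset=17
After 8 (seek(17, SET)): offset=17
After 9 (seek(2, SET)): offset=2
After 10 (seek(-7, END)): offset=10
After 11 (read(2)): returned 'E8', offset=12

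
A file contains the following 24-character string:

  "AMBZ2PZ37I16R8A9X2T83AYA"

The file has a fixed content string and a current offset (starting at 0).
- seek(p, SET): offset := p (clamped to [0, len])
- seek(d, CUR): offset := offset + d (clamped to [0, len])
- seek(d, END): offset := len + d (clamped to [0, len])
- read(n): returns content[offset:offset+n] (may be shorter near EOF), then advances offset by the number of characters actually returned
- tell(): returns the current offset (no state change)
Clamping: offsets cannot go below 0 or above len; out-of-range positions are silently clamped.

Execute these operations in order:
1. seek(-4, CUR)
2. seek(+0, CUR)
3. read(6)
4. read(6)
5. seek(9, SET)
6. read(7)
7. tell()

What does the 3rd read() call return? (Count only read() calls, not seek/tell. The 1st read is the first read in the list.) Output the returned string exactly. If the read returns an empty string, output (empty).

Answer: I16R8A9

Derivation:
After 1 (seek(-4, CUR)): offset=0
After 2 (seek(+0, CUR)): offset=0
After 3 (read(6)): returned 'AMBZ2P', offset=6
After 4 (read(6)): returned 'Z37I16', offset=12
After 5 (seek(9, SET)): offset=9
After 6 (read(7)): returned 'I16R8A9', offset=16
After 7 (tell()): offset=16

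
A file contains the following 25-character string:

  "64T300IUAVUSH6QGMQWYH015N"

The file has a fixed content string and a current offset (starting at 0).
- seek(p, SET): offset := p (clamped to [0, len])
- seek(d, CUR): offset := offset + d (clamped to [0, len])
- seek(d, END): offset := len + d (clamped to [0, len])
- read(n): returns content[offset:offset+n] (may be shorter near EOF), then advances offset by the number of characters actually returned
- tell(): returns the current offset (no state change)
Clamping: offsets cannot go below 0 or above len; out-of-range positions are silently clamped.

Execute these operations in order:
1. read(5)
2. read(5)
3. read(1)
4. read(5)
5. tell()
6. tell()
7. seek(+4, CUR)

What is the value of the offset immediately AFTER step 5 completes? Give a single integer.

Answer: 16

Derivation:
After 1 (read(5)): returned '64T30', offset=5
After 2 (read(5)): returned '0IUAV', offset=10
After 3 (read(1)): returned 'U', offset=11
After 4 (read(5)): returned 'SH6QG', offset=16
After 5 (tell()): offset=16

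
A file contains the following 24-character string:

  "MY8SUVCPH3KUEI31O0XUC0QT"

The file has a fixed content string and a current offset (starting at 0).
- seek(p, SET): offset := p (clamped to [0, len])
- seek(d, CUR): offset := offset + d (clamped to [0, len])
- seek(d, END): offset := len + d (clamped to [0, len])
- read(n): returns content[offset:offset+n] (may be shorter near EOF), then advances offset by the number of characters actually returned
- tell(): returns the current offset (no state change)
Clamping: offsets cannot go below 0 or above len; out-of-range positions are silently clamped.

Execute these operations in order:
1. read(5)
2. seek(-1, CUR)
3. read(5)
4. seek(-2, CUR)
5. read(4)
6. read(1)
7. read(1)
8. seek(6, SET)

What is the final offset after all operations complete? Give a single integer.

Answer: 6

Derivation:
After 1 (read(5)): returned 'MY8SU', offset=5
After 2 (seek(-1, CUR)): offset=4
After 3 (read(5)): returned 'UVCPH', offset=9
After 4 (seek(-2, CUR)): offset=7
After 5 (read(4)): returned 'PH3K', offset=11
After 6 (read(1)): returned 'U', offset=12
After 7 (read(1)): returned 'E', offset=13
After 8 (seek(6, SET)): offset=6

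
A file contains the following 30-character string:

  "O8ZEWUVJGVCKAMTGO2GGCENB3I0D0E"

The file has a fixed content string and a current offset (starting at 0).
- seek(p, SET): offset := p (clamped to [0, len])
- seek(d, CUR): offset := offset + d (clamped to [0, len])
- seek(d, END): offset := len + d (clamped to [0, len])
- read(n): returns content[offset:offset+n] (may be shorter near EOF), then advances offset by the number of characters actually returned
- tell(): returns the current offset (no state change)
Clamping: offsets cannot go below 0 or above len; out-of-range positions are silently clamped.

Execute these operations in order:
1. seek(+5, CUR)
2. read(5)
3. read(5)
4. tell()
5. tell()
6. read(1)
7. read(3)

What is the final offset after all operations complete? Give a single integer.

Answer: 19

Derivation:
After 1 (seek(+5, CUR)): offset=5
After 2 (read(5)): returned 'UVJGV', offset=10
After 3 (read(5)): returned 'CKAMT', offset=15
After 4 (tell()): offset=15
After 5 (tell()): offset=15
After 6 (read(1)): returned 'G', offset=16
After 7 (read(3)): returned 'O2G', offset=19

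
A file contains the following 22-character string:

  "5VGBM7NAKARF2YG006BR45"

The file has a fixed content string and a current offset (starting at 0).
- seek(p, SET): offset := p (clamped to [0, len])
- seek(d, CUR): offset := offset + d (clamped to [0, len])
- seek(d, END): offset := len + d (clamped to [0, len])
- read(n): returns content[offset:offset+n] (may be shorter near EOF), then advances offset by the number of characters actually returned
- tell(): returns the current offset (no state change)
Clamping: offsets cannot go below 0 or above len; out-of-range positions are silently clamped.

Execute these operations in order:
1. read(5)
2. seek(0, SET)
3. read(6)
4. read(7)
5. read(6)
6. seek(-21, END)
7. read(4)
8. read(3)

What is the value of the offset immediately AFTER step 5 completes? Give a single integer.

After 1 (read(5)): returned '5VGBM', offset=5
After 2 (seek(0, SET)): offset=0
After 3 (read(6)): returned '5VGBM7', offset=6
After 4 (read(7)): returned 'NAKARF2', offset=13
After 5 (read(6)): returned 'YG006B', offset=19

Answer: 19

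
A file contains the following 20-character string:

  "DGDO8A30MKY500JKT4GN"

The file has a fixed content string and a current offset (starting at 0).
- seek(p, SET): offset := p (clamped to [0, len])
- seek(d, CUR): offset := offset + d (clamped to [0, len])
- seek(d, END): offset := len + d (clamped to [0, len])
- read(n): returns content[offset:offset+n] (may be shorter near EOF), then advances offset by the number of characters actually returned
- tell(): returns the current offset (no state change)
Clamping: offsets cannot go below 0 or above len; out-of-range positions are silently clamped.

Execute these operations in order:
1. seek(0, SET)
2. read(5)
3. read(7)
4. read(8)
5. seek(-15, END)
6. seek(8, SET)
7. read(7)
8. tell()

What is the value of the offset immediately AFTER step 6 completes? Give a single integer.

After 1 (seek(0, SET)): offset=0
After 2 (read(5)): returned 'DGDO8', offset=5
After 3 (read(7)): returned 'A30MKY5', offset=12
After 4 (read(8)): returned '00JKT4GN', offset=20
After 5 (seek(-15, END)): offset=5
After 6 (seek(8, SET)): offset=8

Answer: 8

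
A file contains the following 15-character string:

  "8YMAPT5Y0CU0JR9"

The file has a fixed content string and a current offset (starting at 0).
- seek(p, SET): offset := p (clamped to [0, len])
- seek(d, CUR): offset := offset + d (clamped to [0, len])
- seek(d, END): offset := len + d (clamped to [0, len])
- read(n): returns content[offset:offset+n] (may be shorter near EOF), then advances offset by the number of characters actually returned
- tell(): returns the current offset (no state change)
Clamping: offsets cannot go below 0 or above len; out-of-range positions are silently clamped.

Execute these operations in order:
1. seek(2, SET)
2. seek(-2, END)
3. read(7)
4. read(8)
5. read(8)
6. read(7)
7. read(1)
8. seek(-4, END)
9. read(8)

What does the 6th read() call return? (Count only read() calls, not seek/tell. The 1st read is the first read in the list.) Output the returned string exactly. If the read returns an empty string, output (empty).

Answer: 0JR9

Derivation:
After 1 (seek(2, SET)): offset=2
After 2 (seek(-2, END)): offset=13
After 3 (read(7)): returned 'R9', offset=15
After 4 (read(8)): returned '', offset=15
After 5 (read(8)): returned '', offset=15
After 6 (read(7)): returned '', offset=15
After 7 (read(1)): returned '', offset=15
After 8 (seek(-4, END)): offset=11
After 9 (read(8)): returned '0JR9', offset=15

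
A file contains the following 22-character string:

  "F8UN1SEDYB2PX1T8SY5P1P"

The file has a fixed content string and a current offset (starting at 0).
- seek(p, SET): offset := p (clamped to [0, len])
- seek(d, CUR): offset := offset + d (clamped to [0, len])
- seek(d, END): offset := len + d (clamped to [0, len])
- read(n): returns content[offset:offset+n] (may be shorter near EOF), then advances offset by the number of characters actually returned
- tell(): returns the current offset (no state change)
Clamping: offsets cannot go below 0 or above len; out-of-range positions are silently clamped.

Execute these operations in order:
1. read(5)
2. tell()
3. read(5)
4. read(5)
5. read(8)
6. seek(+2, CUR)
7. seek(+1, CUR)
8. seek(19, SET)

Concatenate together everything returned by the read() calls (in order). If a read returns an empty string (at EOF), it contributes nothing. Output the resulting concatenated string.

After 1 (read(5)): returned 'F8UN1', offset=5
After 2 (tell()): offset=5
After 3 (read(5)): returned 'SEDYB', offset=10
After 4 (read(5)): returned '2PX1T', offset=15
After 5 (read(8)): returned '8SY5P1P', offset=22
After 6 (seek(+2, CUR)): offset=22
After 7 (seek(+1, CUR)): offset=22
After 8 (seek(19, SET)): offset=19

Answer: F8UN1SEDYB2PX1T8SY5P1P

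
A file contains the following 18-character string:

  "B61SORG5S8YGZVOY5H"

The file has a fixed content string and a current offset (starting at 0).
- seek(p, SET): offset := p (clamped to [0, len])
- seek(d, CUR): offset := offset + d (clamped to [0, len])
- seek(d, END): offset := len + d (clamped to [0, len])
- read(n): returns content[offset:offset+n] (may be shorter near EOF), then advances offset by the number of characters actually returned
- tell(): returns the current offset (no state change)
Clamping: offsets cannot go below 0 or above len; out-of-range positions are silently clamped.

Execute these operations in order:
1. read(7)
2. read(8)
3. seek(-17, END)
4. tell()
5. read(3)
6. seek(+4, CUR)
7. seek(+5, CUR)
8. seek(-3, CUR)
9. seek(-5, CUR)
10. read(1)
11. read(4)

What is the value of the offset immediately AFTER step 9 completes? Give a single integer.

After 1 (read(7)): returned 'B61SORG', offset=7
After 2 (read(8)): returned '5S8YGZVO', offset=15
After 3 (seek(-17, END)): offset=1
After 4 (tell()): offset=1
After 5 (read(3)): returned '61S', offset=4
After 6 (seek(+4, CUR)): offset=8
After 7 (seek(+5, CUR)): offset=13
After 8 (seek(-3, CUR)): offset=10
After 9 (seek(-5, CUR)): offset=5

Answer: 5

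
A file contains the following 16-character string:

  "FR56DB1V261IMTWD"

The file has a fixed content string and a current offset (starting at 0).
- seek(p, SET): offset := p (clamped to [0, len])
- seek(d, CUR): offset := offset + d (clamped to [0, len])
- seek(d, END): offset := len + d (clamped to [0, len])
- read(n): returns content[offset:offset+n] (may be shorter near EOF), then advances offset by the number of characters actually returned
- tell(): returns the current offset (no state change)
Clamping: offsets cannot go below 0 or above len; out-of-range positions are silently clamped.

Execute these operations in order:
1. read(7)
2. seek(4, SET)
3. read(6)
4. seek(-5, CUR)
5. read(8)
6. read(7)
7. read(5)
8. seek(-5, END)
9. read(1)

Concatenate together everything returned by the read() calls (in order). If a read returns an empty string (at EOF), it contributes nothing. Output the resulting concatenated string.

After 1 (read(7)): returned 'FR56DB1', offset=7
After 2 (seek(4, SET)): offset=4
After 3 (read(6)): returned 'DB1V26', offset=10
After 4 (seek(-5, CUR)): offset=5
After 5 (read(8)): returned 'B1V261IM', offset=13
After 6 (read(7)): returned 'TWD', offset=16
After 7 (read(5)): returned '', offset=16
After 8 (seek(-5, END)): offset=11
After 9 (read(1)): returned 'I', offset=12

Answer: FR56DB1DB1V26B1V261IMTWDI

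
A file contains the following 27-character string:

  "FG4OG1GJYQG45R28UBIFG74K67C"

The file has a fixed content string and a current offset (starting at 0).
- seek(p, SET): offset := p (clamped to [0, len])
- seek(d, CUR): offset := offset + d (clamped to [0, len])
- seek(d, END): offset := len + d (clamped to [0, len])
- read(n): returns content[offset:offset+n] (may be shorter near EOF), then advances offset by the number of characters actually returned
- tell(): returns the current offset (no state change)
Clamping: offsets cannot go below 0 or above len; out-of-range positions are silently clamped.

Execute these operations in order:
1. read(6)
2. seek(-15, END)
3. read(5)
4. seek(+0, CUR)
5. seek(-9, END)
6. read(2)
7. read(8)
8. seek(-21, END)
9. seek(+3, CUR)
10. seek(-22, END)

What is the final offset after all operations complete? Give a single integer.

After 1 (read(6)): returned 'FG4OG1', offset=6
After 2 (seek(-15, END)): offset=12
After 3 (read(5)): returned '5R28U', offset=17
After 4 (seek(+0, CUR)): offset=17
After 5 (seek(-9, END)): offset=18
After 6 (read(2)): returned 'IF', offset=20
After 7 (read(8)): returned 'G74K67C', offset=27
After 8 (seek(-21, END)): offset=6
After 9 (seek(+3, CUR)): offset=9
After 10 (seek(-22, END)): offset=5

Answer: 5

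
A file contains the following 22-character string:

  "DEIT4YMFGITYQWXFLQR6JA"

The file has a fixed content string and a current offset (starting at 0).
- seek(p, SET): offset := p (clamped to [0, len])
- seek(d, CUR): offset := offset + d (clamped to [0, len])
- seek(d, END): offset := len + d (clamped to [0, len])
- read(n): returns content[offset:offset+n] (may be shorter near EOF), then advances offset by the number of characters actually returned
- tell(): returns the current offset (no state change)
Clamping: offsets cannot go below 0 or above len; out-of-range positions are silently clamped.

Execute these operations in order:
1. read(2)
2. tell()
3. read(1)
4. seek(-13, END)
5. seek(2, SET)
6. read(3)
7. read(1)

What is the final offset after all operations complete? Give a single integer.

After 1 (read(2)): returned 'DE', offset=2
After 2 (tell()): offset=2
After 3 (read(1)): returned 'I', offset=3
After 4 (seek(-13, END)): offset=9
After 5 (seek(2, SET)): offset=2
After 6 (read(3)): returned 'IT4', offset=5
After 7 (read(1)): returned 'Y', offset=6

Answer: 6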